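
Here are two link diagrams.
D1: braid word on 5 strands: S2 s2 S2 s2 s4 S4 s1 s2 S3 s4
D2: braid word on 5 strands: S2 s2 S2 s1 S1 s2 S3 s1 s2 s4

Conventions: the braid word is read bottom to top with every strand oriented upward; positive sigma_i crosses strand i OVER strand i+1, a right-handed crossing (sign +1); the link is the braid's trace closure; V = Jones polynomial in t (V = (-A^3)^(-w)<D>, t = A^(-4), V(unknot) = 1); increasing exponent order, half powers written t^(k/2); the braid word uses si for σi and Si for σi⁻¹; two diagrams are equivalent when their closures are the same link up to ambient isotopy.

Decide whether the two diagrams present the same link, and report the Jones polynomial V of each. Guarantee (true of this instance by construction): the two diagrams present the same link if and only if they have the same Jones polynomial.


same link: yes
V(D1) = 1  [10 crossings, <D> = A^6, w = +2]
D2 (bracket A^6; 10 crossings at w = +2): V = 1
note: one V(t) for all 2 diagrams — one class (guaranteed)


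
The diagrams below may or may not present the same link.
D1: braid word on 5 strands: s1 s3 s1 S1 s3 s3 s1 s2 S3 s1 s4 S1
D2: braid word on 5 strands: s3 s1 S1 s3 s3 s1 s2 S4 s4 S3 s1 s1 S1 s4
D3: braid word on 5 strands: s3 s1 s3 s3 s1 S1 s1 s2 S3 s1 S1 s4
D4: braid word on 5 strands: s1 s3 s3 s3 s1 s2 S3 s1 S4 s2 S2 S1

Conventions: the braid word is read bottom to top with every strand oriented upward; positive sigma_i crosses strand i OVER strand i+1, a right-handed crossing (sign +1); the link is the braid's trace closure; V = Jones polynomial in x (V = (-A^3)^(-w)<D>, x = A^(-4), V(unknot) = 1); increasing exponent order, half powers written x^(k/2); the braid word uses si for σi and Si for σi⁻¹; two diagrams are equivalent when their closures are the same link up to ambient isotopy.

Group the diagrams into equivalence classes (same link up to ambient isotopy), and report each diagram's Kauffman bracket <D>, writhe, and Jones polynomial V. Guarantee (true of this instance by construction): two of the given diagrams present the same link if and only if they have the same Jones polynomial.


grouping into links: {D1, D2, D3, D4}
V(D1) = x + 2x^3 + x^5  (w +6, c 12, <D> = A^-2 + 2A^6 + A^14)
V(D2) = x + 2x^3 + x^5  (w +6, c 14, <D> = A^-2 + 2A^6 + A^14)
V(D3) = x + 2x^3 + x^5  [12 crossings, <D> = A^-2 + 2A^6 + A^14, w = +6]
V(D4) = x + 2x^3 + x^5  (w +4, c 12, <D> = A^-8 + 2 + A^8)
why: all 4 diagrams share one V(x), hence one class


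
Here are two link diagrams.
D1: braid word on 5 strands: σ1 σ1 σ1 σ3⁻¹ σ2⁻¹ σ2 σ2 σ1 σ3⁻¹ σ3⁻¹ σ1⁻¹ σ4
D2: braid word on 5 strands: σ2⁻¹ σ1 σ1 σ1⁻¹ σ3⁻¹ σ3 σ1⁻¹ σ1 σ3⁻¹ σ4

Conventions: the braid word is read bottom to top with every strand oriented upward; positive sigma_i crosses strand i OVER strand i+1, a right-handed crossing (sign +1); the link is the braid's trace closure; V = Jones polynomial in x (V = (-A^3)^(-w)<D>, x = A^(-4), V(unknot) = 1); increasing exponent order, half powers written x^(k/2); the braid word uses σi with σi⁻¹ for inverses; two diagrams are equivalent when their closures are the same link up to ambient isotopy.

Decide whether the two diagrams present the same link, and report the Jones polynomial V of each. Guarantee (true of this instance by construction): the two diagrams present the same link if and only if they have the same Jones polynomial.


equivalent: no
D1 (bracket -A^-6 + A^-2 - A^2 + 3A^6 - A^10 + A^14 - A^18; 12 crossings at w = +2): V = -x^-3 + x^-2 - x^-1 + 3 - x + x^2 - x^3
V(D2) = 1  (w 0, c 10, <D> = 1)
key observation: 2 classes among 2 diagrams; unequal V(x) rules out equality


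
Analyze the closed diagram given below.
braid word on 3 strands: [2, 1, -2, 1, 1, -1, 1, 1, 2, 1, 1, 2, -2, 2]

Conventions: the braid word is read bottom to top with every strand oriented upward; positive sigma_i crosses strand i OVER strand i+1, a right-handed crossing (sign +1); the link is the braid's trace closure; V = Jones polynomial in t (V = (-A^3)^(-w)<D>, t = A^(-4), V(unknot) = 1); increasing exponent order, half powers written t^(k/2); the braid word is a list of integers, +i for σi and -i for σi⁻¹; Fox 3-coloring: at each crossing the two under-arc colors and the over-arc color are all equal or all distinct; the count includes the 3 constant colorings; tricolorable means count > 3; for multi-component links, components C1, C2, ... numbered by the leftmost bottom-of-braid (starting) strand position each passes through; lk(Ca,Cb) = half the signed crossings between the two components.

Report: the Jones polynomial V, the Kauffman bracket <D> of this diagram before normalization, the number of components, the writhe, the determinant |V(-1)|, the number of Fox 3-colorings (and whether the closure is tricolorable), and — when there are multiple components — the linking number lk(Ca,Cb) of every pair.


V(t) = t^3 + t^5 - t^8
bracket: -A^-8 + A^4 + A^12, w = +8
1 component, writhe +8, over 14 crossings
det 3, colorings 9 of 3^14 — tricolorable
observation: w = +8 (over 14 crossings) is diagram-only; (-A^3)^(-8) removes it from V


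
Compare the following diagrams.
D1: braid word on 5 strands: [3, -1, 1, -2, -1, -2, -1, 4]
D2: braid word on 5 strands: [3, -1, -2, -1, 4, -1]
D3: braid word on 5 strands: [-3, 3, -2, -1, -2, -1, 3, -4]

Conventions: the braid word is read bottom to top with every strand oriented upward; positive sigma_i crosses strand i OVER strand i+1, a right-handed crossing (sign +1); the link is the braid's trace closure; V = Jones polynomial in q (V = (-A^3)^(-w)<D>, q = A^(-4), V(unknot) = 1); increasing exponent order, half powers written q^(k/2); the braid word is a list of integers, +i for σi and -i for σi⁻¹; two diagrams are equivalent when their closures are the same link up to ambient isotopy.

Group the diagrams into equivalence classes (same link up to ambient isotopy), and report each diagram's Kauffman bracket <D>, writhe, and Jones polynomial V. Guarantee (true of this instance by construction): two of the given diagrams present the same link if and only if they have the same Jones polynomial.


equivalence classes: {D1, D2, D3}
D1 (bracket A^-2 + A^6 - A^10; 8 crossings at w = -2): V = -q^-4 + q^-3 + q^-1
V(D2) = -q^-4 + q^-3 + q^-1  [6 crossings, <D> = A^-2 + A^6 - A^10, w = -2]
V(D3) = -q^-4 + q^-3 + q^-1  (w -4, c 8, <D> = A^-8 + 1 - A^4)
observation: one V(q) for all 3 diagrams — one class (guaranteed)


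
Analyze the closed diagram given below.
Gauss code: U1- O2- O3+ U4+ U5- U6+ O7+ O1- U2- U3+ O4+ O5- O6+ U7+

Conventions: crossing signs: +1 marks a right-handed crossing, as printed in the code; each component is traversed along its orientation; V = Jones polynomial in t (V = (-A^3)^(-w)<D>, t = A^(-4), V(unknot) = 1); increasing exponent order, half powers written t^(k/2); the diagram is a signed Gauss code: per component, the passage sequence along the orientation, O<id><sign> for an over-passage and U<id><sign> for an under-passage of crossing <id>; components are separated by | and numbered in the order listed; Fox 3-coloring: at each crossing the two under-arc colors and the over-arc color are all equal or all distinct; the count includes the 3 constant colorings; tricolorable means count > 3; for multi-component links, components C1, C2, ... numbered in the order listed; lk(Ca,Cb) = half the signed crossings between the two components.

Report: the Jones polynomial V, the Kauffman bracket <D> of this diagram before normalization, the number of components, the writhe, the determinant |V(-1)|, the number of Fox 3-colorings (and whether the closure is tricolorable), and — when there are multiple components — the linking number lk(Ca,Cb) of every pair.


V = 1
<D> = -A^3 (w = +1)
1 component over 7 crossings, w = +1
3 Fox colorings among 3^7, |V(-1)| = 1: not tricolorable
why: w = +1 (over 7 crossings) is diagram-only; (-A^3)^(-1) removes it from V


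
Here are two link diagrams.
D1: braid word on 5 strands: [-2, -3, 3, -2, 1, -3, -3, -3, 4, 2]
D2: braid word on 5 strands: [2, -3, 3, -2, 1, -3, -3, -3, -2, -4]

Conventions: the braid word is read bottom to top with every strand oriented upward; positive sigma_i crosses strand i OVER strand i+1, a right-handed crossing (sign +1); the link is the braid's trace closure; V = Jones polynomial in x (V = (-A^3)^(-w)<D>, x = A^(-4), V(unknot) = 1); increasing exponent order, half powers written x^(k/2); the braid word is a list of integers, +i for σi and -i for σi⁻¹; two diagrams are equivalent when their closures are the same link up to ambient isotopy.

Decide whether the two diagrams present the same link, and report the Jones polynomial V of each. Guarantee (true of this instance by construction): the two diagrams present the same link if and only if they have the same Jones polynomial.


equivalent: yes
D1 (bracket A^-2 + A^6 - A^10; 10 crossings at w = -2): V = -x^-4 + x^-3 + x^-1
V(D2) = -x^-4 + x^-3 + x^-1  (w -4, c 10, <D> = A^-8 + 1 - A^4)
key observation: all 2 diagrams share one V(x), hence one class


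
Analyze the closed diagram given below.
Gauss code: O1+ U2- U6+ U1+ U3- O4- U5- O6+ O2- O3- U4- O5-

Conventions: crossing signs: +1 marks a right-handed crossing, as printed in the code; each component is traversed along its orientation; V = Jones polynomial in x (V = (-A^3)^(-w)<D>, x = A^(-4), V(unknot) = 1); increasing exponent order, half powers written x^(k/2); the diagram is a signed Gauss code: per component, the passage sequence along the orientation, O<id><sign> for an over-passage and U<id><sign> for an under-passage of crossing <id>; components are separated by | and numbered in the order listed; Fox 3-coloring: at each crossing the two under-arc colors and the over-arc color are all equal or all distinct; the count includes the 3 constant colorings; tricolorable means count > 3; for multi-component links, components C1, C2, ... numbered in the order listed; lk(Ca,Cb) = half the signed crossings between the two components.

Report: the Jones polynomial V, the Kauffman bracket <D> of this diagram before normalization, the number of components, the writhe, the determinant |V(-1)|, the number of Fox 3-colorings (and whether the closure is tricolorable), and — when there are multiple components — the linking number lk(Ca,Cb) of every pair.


Jones polynomial: V(x) = -x^-4 + x^-3 + x^-1
<D> = A^-2 + A^6 - A^10; writhe -2
components 1, writhe -2 (6 crossings)
3-colorings: 9 of 3^6, det 3 — tricolorable
note: the span of V is 3, forcing >= 3 crossings in any diagram


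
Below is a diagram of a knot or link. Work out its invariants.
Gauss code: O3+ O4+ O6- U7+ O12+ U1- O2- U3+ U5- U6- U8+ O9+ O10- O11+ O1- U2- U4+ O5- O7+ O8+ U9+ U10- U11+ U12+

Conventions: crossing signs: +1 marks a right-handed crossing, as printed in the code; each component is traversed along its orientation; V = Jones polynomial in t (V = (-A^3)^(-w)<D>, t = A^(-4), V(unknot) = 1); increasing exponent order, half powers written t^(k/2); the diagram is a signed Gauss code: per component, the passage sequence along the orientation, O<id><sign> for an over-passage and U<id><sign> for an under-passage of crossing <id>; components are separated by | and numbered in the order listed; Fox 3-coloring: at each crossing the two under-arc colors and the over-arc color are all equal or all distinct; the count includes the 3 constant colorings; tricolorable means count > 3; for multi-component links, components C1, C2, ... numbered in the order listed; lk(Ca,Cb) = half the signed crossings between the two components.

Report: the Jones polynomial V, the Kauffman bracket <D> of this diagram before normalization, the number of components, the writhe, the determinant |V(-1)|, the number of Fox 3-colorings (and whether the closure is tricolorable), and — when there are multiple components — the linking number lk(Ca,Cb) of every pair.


V = -t^-1 + 2 - t + 2t^2 - t^3 + t^4 - t^5
<D> = -A^-14 + A^-10 - A^-6 + 2A^-2 - A^2 + 2A^6 - A^10 (w = +2)
1 component over 12 crossings, w = +2
9 Fox colorings among 3^12, |V(-1)| = 9: tricolorable
why: |V(-1)| = 9: so tricolorable, since 3 divides 9


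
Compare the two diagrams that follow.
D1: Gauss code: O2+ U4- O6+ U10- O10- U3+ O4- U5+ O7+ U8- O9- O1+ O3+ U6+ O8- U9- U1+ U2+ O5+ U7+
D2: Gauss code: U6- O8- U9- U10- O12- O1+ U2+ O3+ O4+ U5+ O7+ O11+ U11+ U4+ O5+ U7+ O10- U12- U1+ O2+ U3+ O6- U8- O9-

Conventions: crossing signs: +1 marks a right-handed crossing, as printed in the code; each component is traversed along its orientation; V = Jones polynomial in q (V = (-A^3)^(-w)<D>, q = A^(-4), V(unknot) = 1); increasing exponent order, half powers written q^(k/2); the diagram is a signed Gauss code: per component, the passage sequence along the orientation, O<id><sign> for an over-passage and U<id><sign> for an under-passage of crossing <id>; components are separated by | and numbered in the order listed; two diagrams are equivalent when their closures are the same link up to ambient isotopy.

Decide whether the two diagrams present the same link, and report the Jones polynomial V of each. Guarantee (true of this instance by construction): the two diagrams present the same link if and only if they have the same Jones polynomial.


equivalent: no
V(D1) = q^-1 - 2 + 3q - 3q^2 + 4q^3 - 3q^4 + 2q^5 - q^6  (w +2, c 10, <D> = -A^-18 + 2A^-14 - 3A^-10 + 4A^-6 - 3A^-2 + 3A^2 - 2A^6 + A^10)
D2 (bracket -A^-6 + A^-2 - A^2 + 3A^6 - A^10 + A^14 - A^18; 12 crossings at w = +2): V = -q^-3 + q^-2 - q^-1 + 3 - q + q^2 - q^3
why: 2 classes among 2 diagrams; unequal V(q) rules out equality


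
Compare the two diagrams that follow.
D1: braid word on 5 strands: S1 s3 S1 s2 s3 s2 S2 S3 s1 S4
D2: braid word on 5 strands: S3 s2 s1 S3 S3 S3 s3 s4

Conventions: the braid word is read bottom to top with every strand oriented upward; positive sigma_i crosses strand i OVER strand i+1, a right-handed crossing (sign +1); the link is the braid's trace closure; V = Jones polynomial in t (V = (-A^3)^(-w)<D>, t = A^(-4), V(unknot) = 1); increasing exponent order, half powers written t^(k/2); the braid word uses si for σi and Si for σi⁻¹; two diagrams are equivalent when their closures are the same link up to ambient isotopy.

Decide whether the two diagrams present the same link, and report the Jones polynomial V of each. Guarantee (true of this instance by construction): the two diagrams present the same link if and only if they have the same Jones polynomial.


same link: no
V(D1) = 1  [10 crossings, <D> = 1, w = 0]
V(D2) = -t^-4 + t^-3 + t^-1  (w 0, c 8, <D> = A^4 + A^12 - A^16)
note: comparing 2 Jones polynomials yields 2 groups


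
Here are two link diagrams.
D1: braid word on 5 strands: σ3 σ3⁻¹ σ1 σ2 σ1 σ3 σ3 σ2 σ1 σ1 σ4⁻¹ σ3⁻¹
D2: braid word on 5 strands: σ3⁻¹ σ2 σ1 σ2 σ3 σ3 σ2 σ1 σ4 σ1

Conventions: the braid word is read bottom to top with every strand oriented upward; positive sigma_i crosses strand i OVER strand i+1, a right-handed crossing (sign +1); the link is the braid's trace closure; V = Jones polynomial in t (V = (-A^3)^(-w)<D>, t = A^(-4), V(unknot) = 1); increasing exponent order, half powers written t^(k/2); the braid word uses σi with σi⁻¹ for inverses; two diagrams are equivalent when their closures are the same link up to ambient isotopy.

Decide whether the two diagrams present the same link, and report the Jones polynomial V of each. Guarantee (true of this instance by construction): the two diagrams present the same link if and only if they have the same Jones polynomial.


same link: yes
V(D1) = t^2 - t^3 + 2t^4 - 2t^5 + 3t^6 - 2t^7 + t^8 - t^9  [12 crossings, <D> = -A^-18 + A^-14 - 2A^-10 + 3A^-6 - 2A^-2 + 2A^2 - A^6 + A^10, w = +6]
D2 (bracket -A^-12 + A^-8 - 2A^-4 + 3 - 2A^4 + 2A^8 - A^12 + A^16; 10 crossings at w = +8): V = t^2 - t^3 + 2t^4 - 2t^5 + 3t^6 - 2t^7 + t^8 - t^9
note: all 2 diagrams share one V(t), hence one class


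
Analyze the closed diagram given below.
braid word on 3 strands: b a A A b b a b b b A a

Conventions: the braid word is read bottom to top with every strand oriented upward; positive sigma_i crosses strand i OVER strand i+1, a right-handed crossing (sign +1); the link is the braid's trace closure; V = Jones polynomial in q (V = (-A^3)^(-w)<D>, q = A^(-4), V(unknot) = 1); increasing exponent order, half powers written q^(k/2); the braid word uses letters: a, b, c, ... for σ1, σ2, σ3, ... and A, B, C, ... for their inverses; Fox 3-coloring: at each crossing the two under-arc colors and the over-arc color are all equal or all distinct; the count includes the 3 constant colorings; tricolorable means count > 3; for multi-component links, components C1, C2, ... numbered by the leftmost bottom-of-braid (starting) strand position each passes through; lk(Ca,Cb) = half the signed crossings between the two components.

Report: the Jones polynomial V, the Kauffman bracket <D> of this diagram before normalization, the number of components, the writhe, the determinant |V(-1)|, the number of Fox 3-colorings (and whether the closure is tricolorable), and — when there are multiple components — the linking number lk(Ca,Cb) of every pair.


V(q) = q^2 + 2q^4 - q^5 + 2q^6 - q^7 + q^8
bracket: A^-14 - A^-10 + 2A^-6 - A^-2 + 2A^2 + A^10, w = +6
3 components, writhe +6, over 12 crossings
lk(C1,C2) = +1
linking number lk(C1,C3) = 0
lk(C2,C3): +2
det 8, colorings 3 of 3^12 — not tricolorable
observation: |V(-1)| = 8: so not tricolorable, since 3 does not divide 8


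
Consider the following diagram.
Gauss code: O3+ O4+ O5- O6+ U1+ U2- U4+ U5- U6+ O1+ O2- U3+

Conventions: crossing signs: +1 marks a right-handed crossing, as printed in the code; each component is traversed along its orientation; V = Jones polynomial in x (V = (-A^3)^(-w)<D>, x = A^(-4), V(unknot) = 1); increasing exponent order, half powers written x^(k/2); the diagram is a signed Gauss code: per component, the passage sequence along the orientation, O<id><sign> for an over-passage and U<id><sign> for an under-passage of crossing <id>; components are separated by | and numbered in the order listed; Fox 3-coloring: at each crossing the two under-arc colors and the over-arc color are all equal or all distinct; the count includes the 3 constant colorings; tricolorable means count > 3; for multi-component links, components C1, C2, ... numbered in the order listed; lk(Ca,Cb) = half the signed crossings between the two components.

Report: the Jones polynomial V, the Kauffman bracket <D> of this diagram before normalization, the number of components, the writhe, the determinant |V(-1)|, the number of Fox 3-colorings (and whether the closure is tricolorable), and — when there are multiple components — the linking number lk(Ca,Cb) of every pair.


V(x) = 1
bracket: A^6, w = +2
1 component, writhe +2, over 6 crossings
det 1, colorings 3 of 3^6 — not tricolorable
observation: w = +2 shifts under R1 moves; the (-A^3)^(-2) factor cancels that in V


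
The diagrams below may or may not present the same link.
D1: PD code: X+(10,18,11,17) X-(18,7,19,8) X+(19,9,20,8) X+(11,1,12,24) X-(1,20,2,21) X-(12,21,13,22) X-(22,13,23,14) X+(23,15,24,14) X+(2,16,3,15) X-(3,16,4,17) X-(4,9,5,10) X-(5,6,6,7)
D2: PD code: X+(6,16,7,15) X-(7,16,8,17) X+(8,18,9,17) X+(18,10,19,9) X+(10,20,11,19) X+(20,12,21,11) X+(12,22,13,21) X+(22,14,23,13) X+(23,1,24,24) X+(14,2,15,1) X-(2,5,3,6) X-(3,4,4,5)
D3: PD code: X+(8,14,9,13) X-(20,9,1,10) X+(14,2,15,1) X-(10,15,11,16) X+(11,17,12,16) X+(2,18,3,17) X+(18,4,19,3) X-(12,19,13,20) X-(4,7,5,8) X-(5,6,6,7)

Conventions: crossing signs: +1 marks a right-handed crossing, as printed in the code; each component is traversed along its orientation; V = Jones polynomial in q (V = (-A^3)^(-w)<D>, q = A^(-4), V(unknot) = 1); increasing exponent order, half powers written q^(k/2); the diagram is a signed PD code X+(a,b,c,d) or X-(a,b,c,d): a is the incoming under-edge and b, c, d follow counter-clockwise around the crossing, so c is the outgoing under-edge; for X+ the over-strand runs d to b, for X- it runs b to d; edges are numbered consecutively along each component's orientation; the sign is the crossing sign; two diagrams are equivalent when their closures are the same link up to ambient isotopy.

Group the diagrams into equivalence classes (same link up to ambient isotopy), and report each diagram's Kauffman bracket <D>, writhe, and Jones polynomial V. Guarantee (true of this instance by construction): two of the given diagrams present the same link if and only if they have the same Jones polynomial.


grouping into links: {D1} | {D2} | {D3}
V(D1) = 1  (w -2, c 12, <D> = A^-6)
V(D2) = q^3 + q^5 - q^6 + q^7 - q^8 + q^9 - q^10  [12 crossings, <D> = -A^-22 + A^-18 - A^-14 + A^-10 - A^-6 + A^-2 + A^6, w = +6]
V(D3) = q^-1 - 1 + 2q - 2q^2 + 2q^3 - 2q^4 + q^5  (w 0, c 10, <D> = A^-20 - 2A^-16 + 2A^-12 - 2A^-8 + 2A^-4 - 1 + A^4)
key observation: 3 classes among 3 diagrams; unequal V(q) rules out equality


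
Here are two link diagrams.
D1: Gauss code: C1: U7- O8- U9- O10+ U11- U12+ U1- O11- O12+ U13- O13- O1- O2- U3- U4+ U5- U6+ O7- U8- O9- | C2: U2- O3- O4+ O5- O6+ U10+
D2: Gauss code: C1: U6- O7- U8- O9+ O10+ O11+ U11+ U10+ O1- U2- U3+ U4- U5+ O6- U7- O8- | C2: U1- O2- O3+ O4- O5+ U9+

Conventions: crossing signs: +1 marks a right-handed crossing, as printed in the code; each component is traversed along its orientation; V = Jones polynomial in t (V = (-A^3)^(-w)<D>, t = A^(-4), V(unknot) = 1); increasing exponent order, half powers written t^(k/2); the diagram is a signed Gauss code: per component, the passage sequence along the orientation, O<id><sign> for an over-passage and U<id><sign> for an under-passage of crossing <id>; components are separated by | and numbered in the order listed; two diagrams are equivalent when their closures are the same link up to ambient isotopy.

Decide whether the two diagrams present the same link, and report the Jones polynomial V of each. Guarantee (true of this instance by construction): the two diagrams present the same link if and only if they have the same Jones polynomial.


equivalent: yes
D1 (bracket A^-13 + A^-9 + A^-5 - A^3; 13 crossings at w = -5): V = t^(-9/2) - t^(-5/2) - t^(-3/2) - t^(-1/2)
V(D2) = t^(-9/2) - t^(-5/2) - t^(-3/2) - t^(-1/2)  [11 crossings, <D> = A^-1 + A^3 + A^7 - A^15, w = -1]
observation: Reidemeister moves carry D1 (13 crossings) to D2 (11)


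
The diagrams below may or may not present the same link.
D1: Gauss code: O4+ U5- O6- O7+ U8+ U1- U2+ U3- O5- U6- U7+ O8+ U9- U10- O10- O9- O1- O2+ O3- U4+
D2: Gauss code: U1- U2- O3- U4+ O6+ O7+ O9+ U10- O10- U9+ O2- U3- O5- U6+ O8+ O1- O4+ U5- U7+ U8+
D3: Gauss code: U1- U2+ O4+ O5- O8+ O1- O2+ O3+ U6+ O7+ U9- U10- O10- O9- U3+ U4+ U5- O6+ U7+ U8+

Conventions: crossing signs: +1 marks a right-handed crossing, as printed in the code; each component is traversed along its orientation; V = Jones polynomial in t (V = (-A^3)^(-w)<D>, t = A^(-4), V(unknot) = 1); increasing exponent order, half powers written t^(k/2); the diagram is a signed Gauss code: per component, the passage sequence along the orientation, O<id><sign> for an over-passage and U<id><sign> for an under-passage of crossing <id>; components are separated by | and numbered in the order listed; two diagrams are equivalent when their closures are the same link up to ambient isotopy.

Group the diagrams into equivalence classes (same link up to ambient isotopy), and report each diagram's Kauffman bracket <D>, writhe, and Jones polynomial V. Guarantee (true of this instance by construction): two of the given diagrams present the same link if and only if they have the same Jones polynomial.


classes: {D1} | {D2} | {D3}
V(D1) = 1  [10 crossings, <D> = A^-6, w = -2]
D2 (bracket A^-8 - A^-4 + 1 - A^4 + A^8; 10 crossings at w = 0): V = t^-2 - t^-1 + 1 - t + t^2
V(D3) = t + t^3 - t^4  (w +2, c 10, <D> = -A^-10 + A^-6 + A^2)
insight: 3 classes among 3 diagrams; unequal V(t) rules out equality


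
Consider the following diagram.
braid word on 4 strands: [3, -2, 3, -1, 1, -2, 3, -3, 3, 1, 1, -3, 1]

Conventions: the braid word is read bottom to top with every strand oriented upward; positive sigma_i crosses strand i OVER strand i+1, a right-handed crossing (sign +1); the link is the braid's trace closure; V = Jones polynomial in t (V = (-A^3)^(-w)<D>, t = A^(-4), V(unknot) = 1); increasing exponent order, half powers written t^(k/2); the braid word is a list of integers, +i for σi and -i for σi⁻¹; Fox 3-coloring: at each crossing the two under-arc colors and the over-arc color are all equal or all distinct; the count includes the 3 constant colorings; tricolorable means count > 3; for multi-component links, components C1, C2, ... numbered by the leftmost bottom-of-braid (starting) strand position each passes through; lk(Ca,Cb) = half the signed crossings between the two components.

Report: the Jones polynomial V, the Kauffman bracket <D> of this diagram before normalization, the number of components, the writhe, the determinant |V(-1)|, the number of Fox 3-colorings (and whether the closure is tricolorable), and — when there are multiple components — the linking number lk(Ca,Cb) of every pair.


V(t) = t^-1 - 1 + 2t - 3t^2 + 3t^3 - 2t^4 + 2t^5 - t^6
bracket: A^-15 - 2A^-11 + 2A^-7 - 3A^-3 + 3A - 2A^5 + A^9 - A^13, w = +3
1 component, writhe +3, over 13 crossings
det 15, colorings 9 of 3^13 — tricolorable
observation: |V(-1)| = 15: so tricolorable, since 3 divides 15


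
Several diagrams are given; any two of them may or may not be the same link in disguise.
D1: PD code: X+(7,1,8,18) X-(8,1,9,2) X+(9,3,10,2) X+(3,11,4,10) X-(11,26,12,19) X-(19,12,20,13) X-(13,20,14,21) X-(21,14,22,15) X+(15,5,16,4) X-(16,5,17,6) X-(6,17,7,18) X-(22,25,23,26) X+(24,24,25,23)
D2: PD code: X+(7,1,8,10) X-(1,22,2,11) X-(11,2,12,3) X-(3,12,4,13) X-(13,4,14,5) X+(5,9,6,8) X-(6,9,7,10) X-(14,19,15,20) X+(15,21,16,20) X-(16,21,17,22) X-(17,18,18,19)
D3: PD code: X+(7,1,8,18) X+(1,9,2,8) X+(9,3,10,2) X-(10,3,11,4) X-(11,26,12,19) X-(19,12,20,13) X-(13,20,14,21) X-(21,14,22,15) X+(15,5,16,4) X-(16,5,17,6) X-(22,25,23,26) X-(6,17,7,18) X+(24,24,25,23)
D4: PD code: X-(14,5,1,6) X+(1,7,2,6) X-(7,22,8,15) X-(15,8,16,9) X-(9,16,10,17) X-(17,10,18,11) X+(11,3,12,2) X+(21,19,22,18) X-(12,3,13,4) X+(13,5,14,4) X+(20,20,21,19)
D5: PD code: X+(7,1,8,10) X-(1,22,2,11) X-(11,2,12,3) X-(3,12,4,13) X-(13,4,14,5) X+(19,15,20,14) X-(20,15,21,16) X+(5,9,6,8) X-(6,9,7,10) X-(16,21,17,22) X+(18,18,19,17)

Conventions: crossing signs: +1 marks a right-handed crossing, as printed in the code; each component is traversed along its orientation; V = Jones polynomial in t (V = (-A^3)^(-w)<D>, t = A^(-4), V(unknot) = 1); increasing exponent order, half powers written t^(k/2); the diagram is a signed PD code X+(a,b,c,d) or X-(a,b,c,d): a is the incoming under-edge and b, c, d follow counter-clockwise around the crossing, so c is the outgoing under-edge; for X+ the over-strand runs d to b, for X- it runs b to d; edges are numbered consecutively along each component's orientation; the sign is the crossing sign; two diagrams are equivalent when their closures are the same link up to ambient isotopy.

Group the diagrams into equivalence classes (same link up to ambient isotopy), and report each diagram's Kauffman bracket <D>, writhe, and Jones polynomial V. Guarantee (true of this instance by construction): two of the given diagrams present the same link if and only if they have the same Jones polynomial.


grouping into links: {D1, D2, D3, D4, D5}
V(D1) = -t^(-11/2) + t^(-9/2) - t^(-7/2) - t^(-3/2)  (w -3, c 13, <D> = A^-3 + A^5 - A^9 + A^13)
V(D2) = -t^(-11/2) + t^(-9/2) - t^(-7/2) - t^(-3/2)  [11 crossings, <D> = A^-9 + A^-1 - A^3 + A^7, w = -5]
V(D3) = -t^(-11/2) + t^(-9/2) - t^(-7/2) - t^(-3/2)  [13 crossings, <D> = A^-3 + A^5 - A^9 + A^13, w = -3]
V(D4) = -t^(-11/2) + t^(-9/2) - t^(-7/2) - t^(-3/2)  [11 crossings, <D> = A^3 + A^11 - A^15 + A^19, w = -1]
D5 (bracket A^-3 + A^5 - A^9 + A^13; 11 crossings at w = -3): V = -t^(-11/2) + t^(-9/2) - t^(-7/2) - t^(-3/2)
why: one V(t) for all 5 diagrams — one class (guaranteed)


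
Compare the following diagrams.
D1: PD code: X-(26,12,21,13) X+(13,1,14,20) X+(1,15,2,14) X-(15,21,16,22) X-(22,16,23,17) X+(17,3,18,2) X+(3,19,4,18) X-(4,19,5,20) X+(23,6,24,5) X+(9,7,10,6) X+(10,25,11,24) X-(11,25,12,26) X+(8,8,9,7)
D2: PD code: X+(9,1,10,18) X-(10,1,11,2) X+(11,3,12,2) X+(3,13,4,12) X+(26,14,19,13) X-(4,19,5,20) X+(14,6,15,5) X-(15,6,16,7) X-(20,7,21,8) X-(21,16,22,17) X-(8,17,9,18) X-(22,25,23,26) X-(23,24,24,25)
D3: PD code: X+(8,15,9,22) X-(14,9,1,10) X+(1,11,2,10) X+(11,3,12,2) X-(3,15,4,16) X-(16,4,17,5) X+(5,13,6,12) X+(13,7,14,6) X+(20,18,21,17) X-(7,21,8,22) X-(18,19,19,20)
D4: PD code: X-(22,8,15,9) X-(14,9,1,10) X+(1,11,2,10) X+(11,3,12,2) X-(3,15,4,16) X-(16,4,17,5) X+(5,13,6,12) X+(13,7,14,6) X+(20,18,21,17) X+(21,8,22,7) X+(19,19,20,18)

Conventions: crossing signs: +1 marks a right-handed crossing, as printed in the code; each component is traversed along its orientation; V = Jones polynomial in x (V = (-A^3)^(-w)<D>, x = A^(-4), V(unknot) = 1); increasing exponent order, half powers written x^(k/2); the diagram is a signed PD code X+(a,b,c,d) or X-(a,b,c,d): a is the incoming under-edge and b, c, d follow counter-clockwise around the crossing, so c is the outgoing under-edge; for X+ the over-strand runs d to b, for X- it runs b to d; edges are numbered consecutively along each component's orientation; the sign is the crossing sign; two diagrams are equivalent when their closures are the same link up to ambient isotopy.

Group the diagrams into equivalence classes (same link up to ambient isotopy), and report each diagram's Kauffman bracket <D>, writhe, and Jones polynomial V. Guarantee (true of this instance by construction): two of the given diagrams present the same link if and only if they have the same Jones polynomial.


equivalence classes: {D1, D3, D4} | {D2}
D1 (bracket -A^-5 + A^-1 - A^3 + 2A^7 + A^15; 13 crossings at w = +3): V = -x^(-3/2) - 2x^(1/2) + x^(3/2) - x^(5/2) + x^(7/2)
D2 (bracket A^-7 + A; 13 crossings at w = -3): V = -x^(-5/2) - x^(-1/2)
V(D3) = -x^(-3/2) - 2x^(1/2) + x^(3/2) - x^(5/2) + x^(7/2)  (w +1, c 11, <D> = -A^-11 + A^-7 - A^-3 + 2A + A^9)
D4 (bracket -A^-5 + A^-1 - A^3 + 2A^7 + A^15; 11 crossings at w = +3): V = -x^(-3/2) - 2x^(1/2) + x^(3/2) - x^(5/2) + x^(7/2)
observation: V(x) takes 2 values over 4 diagrams, fixing the grouping


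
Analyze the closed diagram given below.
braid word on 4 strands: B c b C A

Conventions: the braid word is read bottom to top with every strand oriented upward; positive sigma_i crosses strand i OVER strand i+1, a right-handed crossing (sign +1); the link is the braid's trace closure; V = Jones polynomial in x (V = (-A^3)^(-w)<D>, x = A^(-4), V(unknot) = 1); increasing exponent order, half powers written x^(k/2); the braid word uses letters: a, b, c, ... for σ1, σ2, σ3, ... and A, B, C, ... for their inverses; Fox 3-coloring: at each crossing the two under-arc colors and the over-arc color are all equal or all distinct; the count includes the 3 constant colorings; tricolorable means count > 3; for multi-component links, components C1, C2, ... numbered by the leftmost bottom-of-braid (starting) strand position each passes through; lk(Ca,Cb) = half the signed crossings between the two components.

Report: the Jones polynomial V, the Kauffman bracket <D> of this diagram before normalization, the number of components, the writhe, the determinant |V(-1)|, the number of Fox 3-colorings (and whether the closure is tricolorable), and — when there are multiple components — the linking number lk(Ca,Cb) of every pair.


V(x) = 1
bracket: -A^-3, w = -1
1 component, writhe -1, over 5 crossings
det 1, colorings 3 of 3^5 — not tricolorable
observation: det 1 = |V(-1)|; not divisible by 3, so not tricolorable


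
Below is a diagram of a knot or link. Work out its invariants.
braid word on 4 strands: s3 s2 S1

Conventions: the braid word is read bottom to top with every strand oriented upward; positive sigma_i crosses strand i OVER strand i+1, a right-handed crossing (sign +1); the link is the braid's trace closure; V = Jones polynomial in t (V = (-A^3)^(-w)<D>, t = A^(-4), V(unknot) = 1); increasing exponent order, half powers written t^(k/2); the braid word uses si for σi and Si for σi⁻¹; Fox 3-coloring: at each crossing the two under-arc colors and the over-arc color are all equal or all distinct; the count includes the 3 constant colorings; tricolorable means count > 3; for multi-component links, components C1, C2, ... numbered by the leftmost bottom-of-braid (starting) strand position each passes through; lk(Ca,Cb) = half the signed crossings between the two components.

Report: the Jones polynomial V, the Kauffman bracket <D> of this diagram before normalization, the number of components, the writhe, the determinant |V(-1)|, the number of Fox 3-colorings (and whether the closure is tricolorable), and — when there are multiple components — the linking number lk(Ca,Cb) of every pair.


V = 1
<D> = -A^3 (w = +1)
1 component over 3 crossings, w = +1
3 Fox colorings among 3^3, |V(-1)| = 1: not tricolorable
why: w = +1 shifts under R1 moves; the (-A^3)^(-1) factor cancels that in V


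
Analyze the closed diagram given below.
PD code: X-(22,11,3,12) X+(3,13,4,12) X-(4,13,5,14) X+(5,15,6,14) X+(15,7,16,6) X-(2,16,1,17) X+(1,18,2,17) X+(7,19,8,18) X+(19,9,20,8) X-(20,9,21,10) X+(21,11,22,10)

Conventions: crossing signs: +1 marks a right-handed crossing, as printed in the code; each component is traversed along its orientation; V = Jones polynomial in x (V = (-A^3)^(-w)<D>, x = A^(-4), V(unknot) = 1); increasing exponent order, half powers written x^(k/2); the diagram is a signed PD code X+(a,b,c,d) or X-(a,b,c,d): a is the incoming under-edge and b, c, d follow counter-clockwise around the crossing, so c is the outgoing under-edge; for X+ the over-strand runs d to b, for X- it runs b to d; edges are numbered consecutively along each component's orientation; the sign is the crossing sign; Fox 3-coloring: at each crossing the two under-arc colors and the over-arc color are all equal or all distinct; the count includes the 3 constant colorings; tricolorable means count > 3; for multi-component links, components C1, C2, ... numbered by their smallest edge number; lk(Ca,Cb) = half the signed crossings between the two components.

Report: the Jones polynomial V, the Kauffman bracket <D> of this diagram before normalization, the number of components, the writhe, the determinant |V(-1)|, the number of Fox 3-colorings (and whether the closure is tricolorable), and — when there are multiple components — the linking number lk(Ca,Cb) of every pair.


V = -x^(1/2) - x^(3/2) - x^(5/2) + x^(9/2)
<D> = -A^-9 + A^-1 + A^3 + A^7 (w = +3)
2 components over 11 crossings, w = +3
lk(C1,C2): 0
27 Fox colorings among 3^11, |V(-1)| = 0: tricolorable
why: all 2 components of this link are unlinked algebraically


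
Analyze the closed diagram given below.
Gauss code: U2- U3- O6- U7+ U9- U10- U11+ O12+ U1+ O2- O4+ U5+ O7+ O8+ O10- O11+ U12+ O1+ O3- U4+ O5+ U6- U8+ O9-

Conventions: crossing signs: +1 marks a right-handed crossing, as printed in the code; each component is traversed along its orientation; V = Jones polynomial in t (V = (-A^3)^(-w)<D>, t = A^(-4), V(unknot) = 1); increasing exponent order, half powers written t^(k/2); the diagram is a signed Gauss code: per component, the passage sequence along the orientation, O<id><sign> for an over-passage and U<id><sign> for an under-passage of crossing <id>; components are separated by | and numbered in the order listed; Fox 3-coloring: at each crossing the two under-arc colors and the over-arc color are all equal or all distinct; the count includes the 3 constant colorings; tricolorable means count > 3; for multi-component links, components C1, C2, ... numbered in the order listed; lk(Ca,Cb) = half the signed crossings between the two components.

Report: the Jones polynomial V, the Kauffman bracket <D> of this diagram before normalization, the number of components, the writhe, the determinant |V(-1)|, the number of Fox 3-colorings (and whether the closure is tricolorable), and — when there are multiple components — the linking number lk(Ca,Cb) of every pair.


Jones polynomial: V(t) = -t^-2 + t^-1 - 1 + 3t - 2t^2 + 3t^3 - 2t^4 + t^5 - t^6
<D> = -A^-18 + A^-14 - 2A^-10 + 3A^-6 - 2A^-2 + 3A^2 - A^6 + A^10 - A^14; writhe +2
components 1, writhe +2 (12 crossings)
3-colorings: 9 of 3^12, det 15 — tricolorable
note: the span of V is 8, forcing >= 8 crossings in any diagram


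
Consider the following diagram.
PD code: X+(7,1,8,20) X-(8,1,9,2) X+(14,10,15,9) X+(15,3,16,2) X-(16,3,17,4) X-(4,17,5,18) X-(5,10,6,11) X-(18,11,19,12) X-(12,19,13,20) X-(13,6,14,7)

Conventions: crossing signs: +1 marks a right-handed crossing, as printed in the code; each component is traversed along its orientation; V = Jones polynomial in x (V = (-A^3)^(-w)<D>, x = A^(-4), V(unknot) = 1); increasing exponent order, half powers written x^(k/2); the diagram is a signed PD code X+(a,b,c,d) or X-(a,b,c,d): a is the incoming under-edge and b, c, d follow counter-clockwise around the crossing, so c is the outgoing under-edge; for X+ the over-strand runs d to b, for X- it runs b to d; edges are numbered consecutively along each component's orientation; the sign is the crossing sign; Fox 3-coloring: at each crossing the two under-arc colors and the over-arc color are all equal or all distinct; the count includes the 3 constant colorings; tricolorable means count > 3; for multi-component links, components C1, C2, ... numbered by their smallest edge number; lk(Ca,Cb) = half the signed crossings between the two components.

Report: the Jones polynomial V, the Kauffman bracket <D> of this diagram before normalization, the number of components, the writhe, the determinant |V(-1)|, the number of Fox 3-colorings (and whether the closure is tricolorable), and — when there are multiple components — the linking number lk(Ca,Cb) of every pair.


V(x) = -x^-4 + x^-3 + x^-1
bracket: A^-8 + 1 - A^4, w = -4
1 component, writhe -4, over 10 crossings
det 3, colorings 9 of 3^10 — tricolorable
observation: w = -4 shifts under R1 moves; the (-A^3)^(4) factor cancels that in V


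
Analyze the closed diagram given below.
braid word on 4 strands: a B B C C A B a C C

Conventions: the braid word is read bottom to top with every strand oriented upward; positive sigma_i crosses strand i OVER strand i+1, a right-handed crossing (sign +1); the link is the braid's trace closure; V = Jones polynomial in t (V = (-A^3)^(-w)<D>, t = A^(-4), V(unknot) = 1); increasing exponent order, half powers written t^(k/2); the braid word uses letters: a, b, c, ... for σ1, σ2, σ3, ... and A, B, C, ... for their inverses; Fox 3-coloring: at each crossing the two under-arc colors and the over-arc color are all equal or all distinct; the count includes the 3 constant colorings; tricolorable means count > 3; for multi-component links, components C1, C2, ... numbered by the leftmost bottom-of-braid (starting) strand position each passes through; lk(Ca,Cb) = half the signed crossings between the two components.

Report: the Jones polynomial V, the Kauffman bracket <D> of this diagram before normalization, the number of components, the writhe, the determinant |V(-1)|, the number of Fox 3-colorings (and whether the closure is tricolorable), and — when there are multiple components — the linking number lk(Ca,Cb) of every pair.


Jones polynomial: V(t) = -t^(-15/2) + 2t^(-13/2) - 2t^(-11/2) + 2t^(-9/2) - 3t^(-7/2) + t^(-5/2) - t^(-3/2)
<D> = -A^-12 + A^-8 - 3A^-4 + 2 - 2A^4 + 2A^8 - A^12; writhe -6
components 2, writhe -6 (10 crossings)
linking number lk(C1,C2) = -2
3-colorings: 9 of 3^10, det 12 — tricolorable
note: summing lk over 1 pair gives -2


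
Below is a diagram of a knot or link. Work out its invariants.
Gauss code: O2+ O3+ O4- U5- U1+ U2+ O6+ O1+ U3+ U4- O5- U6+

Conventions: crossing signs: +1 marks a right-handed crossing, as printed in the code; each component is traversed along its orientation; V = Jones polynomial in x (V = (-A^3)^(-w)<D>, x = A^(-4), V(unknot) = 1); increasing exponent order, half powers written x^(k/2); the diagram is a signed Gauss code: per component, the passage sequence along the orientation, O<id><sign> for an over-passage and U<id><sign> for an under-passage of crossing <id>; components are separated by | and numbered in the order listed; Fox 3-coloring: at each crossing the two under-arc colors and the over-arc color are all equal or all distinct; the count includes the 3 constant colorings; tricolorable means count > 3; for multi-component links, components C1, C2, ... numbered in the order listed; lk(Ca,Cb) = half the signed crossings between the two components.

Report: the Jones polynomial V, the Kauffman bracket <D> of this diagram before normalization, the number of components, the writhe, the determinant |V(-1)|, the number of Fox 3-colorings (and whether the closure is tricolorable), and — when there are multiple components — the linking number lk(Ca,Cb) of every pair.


V(x) = 1
bracket: A^6, w = +2
1 component, writhe +2, over 6 crossings
det 1, colorings 3 of 3^6 — not tricolorable
observation: det 1 = |V(-1)|; not divisible by 3, so not tricolorable
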